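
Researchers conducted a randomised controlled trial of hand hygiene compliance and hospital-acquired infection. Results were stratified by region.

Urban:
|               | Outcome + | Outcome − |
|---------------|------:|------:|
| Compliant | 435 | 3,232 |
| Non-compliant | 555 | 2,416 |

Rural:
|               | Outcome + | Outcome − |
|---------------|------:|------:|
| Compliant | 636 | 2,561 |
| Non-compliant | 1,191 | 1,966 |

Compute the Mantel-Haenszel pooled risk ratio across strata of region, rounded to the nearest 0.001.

0.564

RR_MH = Σ(aᵢ·n₀ᵢ/nᵢ) / Σ(cᵢ·n₁ᵢ/nᵢ), with n₁ᵢ = aᵢ+bᵢ (exposed), n₀ᵢ = cᵢ+dᵢ (unexposed), nᵢ = n₁ᵢ+n₀ᵢ.
Stratum 1 (Urban): n₁ = 3667, n₀ = 2971, n = 6638; a·n₀/n = 435·2971/6638 = 194.6949; c·n₁/n = 555·3667/6638 = 306.5961
Stratum 2 (Rural): n₁ = 3197, n₀ = 3157, n = 6354; a·n₀/n = 636·3157/6354 = 315.9981; c·n₁/n = 1191·3197/6354 = 599.2488
RR_MH = (194.6949 + 315.9981) / (306.5961 + 599.2488) = 510.6930 / 905.8449 = 0.56378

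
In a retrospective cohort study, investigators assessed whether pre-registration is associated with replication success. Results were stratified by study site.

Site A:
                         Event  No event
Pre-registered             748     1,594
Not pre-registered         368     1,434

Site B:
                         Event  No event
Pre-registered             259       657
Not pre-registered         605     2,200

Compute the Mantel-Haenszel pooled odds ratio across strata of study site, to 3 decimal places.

1.659

OR_MH = Σ(aᵢdᵢ/nᵢ) / Σ(bᵢcᵢ/nᵢ), where nᵢ is the stratum total.
Stratum 1 (Site A): n = 4144; a·d/n = 748·1434/4144 = 258.8398; b·c/n = 1594·368/4144 = 141.5521
Stratum 2 (Site B): n = 3721; a·d/n = 259·2200/3721 = 153.1309; b·c/n = 657·605/3721 = 106.8221
OR_MH = (258.8398 + 153.1309) / (141.5521 + 106.8221) = 411.9706 / 248.3742 = 1.65867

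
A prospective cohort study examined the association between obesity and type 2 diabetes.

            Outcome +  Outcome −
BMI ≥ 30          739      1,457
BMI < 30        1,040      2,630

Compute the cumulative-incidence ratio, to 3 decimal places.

1.188

Cells: a = 739, b = 1457, c = 1040, d = 2630.
Risk in exposed = 739/2196 = 0.33652; risk in unexposed = 1040/3670 = 0.28338.
RR = 0.33652 / 0.28338 = 1.18753
The risk among the exposed is 1.19 times that among the unexposed.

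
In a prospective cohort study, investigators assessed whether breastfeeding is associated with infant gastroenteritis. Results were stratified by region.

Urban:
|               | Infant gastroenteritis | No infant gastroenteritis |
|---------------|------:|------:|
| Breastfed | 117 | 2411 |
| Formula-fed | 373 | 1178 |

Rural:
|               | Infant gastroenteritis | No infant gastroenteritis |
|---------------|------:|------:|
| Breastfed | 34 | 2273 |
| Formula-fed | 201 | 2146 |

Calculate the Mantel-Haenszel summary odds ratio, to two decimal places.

0.16

OR_MH = Σ(aᵢdᵢ/nᵢ) / Σ(bᵢcᵢ/nᵢ), where nᵢ is the stratum total.
Stratum 1 (Urban): n = 4079; a·d/n = 117·1178/4079 = 33.7892; b·c/n = 2411·373/4079 = 220.4714
Stratum 2 (Rural): n = 4654; a·d/n = 34·2146/4654 = 15.6777; b·c/n = 2273·201/4654 = 98.1678
OR_MH = (33.7892 + 15.6777) / (220.4714 + 98.1678) = 49.4669 / 318.6393 = 0.15524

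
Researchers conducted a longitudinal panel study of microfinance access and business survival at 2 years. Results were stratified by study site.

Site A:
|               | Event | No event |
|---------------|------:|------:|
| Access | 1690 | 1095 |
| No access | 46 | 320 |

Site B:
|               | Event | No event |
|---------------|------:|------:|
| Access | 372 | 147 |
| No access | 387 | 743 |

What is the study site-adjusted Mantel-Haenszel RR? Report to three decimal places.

2.777

RR_MH = Σ(aᵢ·n₀ᵢ/nᵢ) / Σ(cᵢ·n₁ᵢ/nᵢ), with n₁ᵢ = aᵢ+bᵢ (exposed), n₀ᵢ = cᵢ+dᵢ (unexposed), nᵢ = n₁ᵢ+n₀ᵢ.
Stratum 1 (Site A): n₁ = 2785, n₀ = 366, n = 3151; a·n₀/n = 1690·366/3151 = 196.2996; c·n₁/n = 46·2785/3151 = 40.6569
Stratum 2 (Site B): n₁ = 519, n₀ = 1130, n = 1649; a·n₀/n = 372·1130/1649 = 254.9181; c·n₁/n = 387·519/1649 = 121.8029
RR_MH = (196.2996 + 254.9181) / (40.6569 + 121.8029) = 451.2177 / 162.4598 = 2.77741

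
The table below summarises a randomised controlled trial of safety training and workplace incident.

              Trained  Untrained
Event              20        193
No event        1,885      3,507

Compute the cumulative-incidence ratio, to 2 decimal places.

0.20

Reading the table with exposure as columns: a = 20 (Trained, case), b = 1885 (Trained, non-case), c = 193 (Untrained, case), d = 3507.
Risk in exposed = 20/1905 = 0.01050; risk in unexposed = 193/3700 = 0.05216.
RR = 0.01050 / 0.05216 = 0.20127
The risk is 80% lower among the exposed than among the unexposed.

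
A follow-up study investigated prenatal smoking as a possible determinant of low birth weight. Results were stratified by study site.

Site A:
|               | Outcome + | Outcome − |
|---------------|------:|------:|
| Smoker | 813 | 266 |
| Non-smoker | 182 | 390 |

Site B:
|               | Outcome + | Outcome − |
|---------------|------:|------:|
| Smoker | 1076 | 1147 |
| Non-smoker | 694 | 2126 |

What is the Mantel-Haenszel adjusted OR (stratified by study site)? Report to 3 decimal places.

3.450

OR_MH = Σ(aᵢdᵢ/nᵢ) / Σ(bᵢcᵢ/nᵢ), where nᵢ is the stratum total.
Stratum 1 (Site A): n = 1651; a·d/n = 813·390/1651 = 192.0472; b·c/n = 266·182/1651 = 29.3228
Stratum 2 (Site B): n = 5043; a·d/n = 1076·2126/5043 = 453.6141; b·c/n = 1147·694/5043 = 157.8461
OR_MH = (192.0472 + 453.6141) / (29.3228 + 157.8461) = 645.6614 / 187.1690 = 3.44962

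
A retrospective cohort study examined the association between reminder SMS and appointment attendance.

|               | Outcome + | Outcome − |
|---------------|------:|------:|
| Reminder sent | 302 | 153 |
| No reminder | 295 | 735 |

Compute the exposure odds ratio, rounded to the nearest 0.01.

4.92

Cells: a = 302, b = 153, c = 295, d = 735.
OR = (a·d)/(b·c) = (302 × 735) / (153 × 295) = 221970 / 45135 = 4.91791
The odds of appointment attendance are about 4.92 times as high in the reminder sent group.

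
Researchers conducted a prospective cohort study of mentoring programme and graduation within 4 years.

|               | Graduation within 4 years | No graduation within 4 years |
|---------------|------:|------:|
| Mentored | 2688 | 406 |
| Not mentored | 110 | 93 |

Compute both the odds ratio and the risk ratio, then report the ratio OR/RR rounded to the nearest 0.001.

3.491

Cells: a = 2688, b = 406, c = 110, d = 93.
OR = (2688·93)/(406·110) = 249984/44660 = 5.59749
Risk in exposed = 2688/3094 = 0.86878; risk in unexposed = 110/203 = 0.54187; RR = 1.60329
OR/RR = 5.59749 / 1.60329 = 3.49125
The outcome is not rare, so the OR lies further from 1 than the RR.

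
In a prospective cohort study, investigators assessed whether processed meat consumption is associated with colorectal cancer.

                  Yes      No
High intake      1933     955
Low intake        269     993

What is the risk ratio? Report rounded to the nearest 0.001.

3.140

Cells: a = 1933, b = 955, c = 269, d = 993.
Risk in exposed = 1933/2888 = 0.66932; risk in unexposed = 269/1262 = 0.21315.
RR = 0.66932 / 0.21315 = 3.14009
The risk among the exposed is 3.14 times that among the unexposed.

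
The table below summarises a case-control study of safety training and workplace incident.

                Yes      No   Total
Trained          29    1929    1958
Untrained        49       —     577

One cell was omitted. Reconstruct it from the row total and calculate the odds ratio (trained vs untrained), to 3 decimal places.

The missing cell is in the unexposed row: 577 − 49 = 528.
So a = 29, b = 1929, c = 49, d = 528.
OR = (a·d)/(b·c) = (29 × 528) / (1929 × 49) = 15312 / 94521 = 0.16200

0.162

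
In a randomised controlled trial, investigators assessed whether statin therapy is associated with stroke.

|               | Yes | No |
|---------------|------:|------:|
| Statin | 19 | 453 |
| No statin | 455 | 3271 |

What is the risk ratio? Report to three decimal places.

Cells: a = 19, b = 453, c = 455, d = 3271.
Risk in exposed = 19/472 = 0.04025; risk in unexposed = 455/3726 = 0.12211.
RR = 0.04025 / 0.12211 = 0.32964
The risk is 67% lower among the exposed than among the unexposed.

0.330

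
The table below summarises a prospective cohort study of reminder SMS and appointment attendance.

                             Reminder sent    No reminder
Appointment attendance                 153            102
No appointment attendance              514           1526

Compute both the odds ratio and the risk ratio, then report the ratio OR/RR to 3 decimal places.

Reading the table with exposure as columns: a = 153 (Reminder sent, case), b = 514 (Reminder sent, non-case), c = 102 (No reminder, case), d = 1526.
OR = (153·1526)/(514·102) = 233478/52428 = 4.45331
Risk in exposed = 153/667 = 0.22939; risk in unexposed = 102/1628 = 0.06265; RR = 3.66117
OR/RR = 4.45331 / 3.66117 = 1.21636
The outcome is not rare, so the OR lies further from 1 than the RR.

1.216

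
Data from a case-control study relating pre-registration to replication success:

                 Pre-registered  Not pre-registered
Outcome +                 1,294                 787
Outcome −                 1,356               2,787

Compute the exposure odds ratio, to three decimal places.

3.379

Reading the table with exposure as columns: a = 1294 (Pre-registered, case), b = 1356 (Pre-registered, non-case), c = 787 (Not pre-registered, case), d = 2787.
OR = (a·d)/(b·c) = (1294 × 2787) / (1356 × 787) = 3606378 / 1067172 = 3.37938
The odds of replication success are about 3.38 times as high in the pre-registered group.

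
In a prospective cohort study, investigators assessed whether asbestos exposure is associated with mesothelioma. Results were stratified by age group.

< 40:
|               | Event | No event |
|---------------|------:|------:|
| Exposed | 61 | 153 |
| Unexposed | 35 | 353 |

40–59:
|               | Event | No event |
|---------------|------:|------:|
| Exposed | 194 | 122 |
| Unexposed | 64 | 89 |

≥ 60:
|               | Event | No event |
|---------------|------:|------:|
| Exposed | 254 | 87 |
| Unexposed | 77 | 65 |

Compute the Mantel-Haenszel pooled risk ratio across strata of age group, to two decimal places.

1.61

RR_MH = Σ(aᵢ·n₀ᵢ/nᵢ) / Σ(cᵢ·n₁ᵢ/nᵢ), with n₁ᵢ = aᵢ+bᵢ (exposed), n₀ᵢ = cᵢ+dᵢ (unexposed), nᵢ = n₁ᵢ+n₀ᵢ.
Stratum 1 (< 40): n₁ = 214, n₀ = 388, n = 602; a·n₀/n = 61·388/602 = 39.3156; c·n₁/n = 35·214/602 = 12.4419
Stratum 2 (40–59): n₁ = 316, n₀ = 153, n = 469; a·n₀/n = 194·153/469 = 63.2878; c·n₁/n = 64·316/469 = 43.1215
Stratum 3 (≥ 60): n₁ = 341, n₀ = 142, n = 483; a·n₀/n = 254·142/483 = 74.6749; c·n₁/n = 77·341/483 = 54.3623
RR_MH = (39.3156 + 63.2878 + 74.6749) / (12.4419 + 43.1215 + 54.3623) = 177.2784 / 109.9257 = 1.61271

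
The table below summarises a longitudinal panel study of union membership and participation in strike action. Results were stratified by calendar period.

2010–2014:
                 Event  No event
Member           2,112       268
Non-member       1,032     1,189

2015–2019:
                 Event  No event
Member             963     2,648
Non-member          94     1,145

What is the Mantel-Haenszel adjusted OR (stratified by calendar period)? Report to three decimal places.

OR_MH = Σ(aᵢdᵢ/nᵢ) / Σ(bᵢcᵢ/nᵢ), where nᵢ is the stratum total.
Stratum 1 (2010–2014): n = 4601; a·d/n = 2112·1189/4601 = 545.7874; b·c/n = 268·1032/4601 = 60.1121
Stratum 2 (2015–2019): n = 4850; a·d/n = 963·1145/4850 = 227.3474; b·c/n = 2648·94/4850 = 51.3221
OR_MH = (545.7874 + 227.3474) / (60.1121 + 51.3221) = 773.1349 / 111.4342 = 6.93804

6.938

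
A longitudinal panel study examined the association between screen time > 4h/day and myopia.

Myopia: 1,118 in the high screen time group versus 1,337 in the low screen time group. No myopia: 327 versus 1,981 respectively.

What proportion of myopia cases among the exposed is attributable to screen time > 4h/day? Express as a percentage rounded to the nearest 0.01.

47.92

From the description: a = 1118, b = 327, c = 1337, d = 1981.
Risk in exposed = 1118/1445 = 0.77370; risk in unexposed = 1337/3318 = 0.40295.
RR = 0.77370/0.40295 = 1.92008
AR% = (RR − 1)/RR × 100 = (1.92008 − 1)/1.92008 × 100 = 47.9188%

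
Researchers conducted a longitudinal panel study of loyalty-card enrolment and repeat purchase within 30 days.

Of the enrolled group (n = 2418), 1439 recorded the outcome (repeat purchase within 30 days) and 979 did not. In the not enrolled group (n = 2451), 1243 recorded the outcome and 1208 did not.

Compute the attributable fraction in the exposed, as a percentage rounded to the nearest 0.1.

14.8

From the description: a = 1439, b = 979, c = 1243, d = 1208.
Risk in exposed = 1439/2418 = 0.59512; risk in unexposed = 1243/2451 = 0.50714.
RR = 0.59512/0.50714 = 1.17348
AR% = (RR − 1)/RR × 100 = (1.17348 − 1)/1.17348 × 100 = 14.7836%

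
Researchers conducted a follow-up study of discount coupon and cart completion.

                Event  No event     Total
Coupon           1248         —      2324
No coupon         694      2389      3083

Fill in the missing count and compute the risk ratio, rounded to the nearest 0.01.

The missing cell is in the exposed row: 2324 − 1248 = 1076.
So a = 1248, b = 1076, c = 694, d = 2389.
RR = [a/(a+b)] / [c/(c+d)] = (1248/2324) / (694/3083) = 0.53701/0.22511 = 2.38557

2.39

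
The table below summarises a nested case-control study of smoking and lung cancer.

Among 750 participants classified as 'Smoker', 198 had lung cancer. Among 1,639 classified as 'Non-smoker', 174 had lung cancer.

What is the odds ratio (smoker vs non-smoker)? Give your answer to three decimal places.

From the description: a = 198, b = 552, c = 174, d = 1465.
OR = (a·d)/(b·c) = (198 × 1465) / (552 × 174) = 290070 / 96048 = 3.02005
The odds of lung cancer are about 3.02 times as high in the smoker group.

3.020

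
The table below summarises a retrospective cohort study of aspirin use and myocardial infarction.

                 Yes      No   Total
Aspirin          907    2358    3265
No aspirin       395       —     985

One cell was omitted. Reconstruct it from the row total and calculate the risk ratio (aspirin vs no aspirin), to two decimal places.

The missing cell is in the unexposed row: 985 − 395 = 590.
So a = 907, b = 2358, c = 395, d = 590.
RR = [a/(a+b)] / [c/(c+d)] = (907/3265) / (395/985) = 0.27779/0.40102 = 0.69273

0.69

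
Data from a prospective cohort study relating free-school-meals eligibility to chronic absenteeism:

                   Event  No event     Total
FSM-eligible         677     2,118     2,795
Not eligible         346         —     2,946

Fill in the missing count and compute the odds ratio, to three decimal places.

The missing cell is in the unexposed row: 2946 − 346 = 2600.
So a = 677, b = 2118, c = 346, d = 2600.
OR = (a·d)/(b·c) = (677 × 2600) / (2118 × 346) = 1760200 / 732828 = 2.40193

2.402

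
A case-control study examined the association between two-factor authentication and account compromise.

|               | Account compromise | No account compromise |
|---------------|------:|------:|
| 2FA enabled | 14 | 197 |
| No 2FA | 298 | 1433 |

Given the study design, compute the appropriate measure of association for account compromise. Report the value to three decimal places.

Cells: a = 14, b = 197, c = 298, d = 1433.
This is a case-control study: participants were sampled on outcome status, so risks in the source population cannot be estimated directly — relative risk is not valid here. The odds ratio is the appropriate measure.
OR = (a·d)/(b·c) = (14 × 1433) / (197 × 298) = 20062 / 58706 = 0.34174

0.342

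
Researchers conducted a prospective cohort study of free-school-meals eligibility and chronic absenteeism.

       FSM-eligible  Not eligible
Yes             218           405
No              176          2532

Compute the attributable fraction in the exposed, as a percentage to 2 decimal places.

75.08

Reading the table with exposure as columns: a = 218 (FSM-eligible, case), b = 176 (FSM-eligible, non-case), c = 405 (Not eligible, case), d = 2532.
Risk in exposed = 218/394 = 0.55330; risk in unexposed = 405/2937 = 0.13790.
RR = 0.55330/0.13790 = 4.01245
AR% = (RR − 1)/RR × 100 = (4.01245 − 1)/4.01245 × 100 = 75.0775%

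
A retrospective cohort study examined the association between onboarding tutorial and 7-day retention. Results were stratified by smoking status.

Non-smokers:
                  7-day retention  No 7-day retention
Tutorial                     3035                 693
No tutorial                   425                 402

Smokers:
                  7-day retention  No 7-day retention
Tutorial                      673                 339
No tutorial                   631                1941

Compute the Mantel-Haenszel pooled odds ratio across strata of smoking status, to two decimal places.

OR_MH = Σ(aᵢdᵢ/nᵢ) / Σ(bᵢcᵢ/nᵢ), where nᵢ is the stratum total.
Stratum 1 (Non-smokers): n = 4555; a·d/n = 3035·402/4555 = 267.8529; b·c/n = 693·425/4555 = 64.6597
Stratum 2 (Smokers): n = 3584; a·d/n = 673·1941/3584 = 364.4791; b·c/n = 339·631/3584 = 59.6844
OR_MH = (267.8529 + 364.4791) / (64.6597 + 59.6844) = 632.3320 / 124.3441 = 5.08534

5.09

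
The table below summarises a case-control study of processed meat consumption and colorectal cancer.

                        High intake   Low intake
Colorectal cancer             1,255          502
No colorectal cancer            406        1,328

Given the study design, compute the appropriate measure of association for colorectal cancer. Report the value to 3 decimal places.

8.177

Reading the table with exposure as columns: a = 1255 (High intake, case), b = 406 (High intake, non-case), c = 502 (Low intake, case), d = 1328.
This is a case-control study: participants were sampled on outcome status, so risks in the source population cannot be estimated directly — relative risk is not valid here. The odds ratio is the appropriate measure.
OR = (a·d)/(b·c) = (1255 × 1328) / (406 × 502) = 1666640 / 203812 = 8.17734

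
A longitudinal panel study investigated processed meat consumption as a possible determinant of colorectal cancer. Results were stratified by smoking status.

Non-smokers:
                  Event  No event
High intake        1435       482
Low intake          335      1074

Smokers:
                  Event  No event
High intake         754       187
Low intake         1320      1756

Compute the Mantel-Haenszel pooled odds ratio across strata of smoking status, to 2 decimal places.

7.21

OR_MH = Σ(aᵢdᵢ/nᵢ) / Σ(bᵢcᵢ/nᵢ), where nᵢ is the stratum total.
Stratum 1 (Non-smokers): n = 3326; a·d/n = 1435·1074/3326 = 463.3764; b·c/n = 482·335/3326 = 48.5478
Stratum 2 (Smokers): n = 4017; a·d/n = 754·1756/4017 = 329.6052; b·c/n = 187·1320/4017 = 61.4488
OR_MH = (463.3764 + 329.6052) / (48.5478 + 61.4488) = 792.9816 / 109.9966 = 7.20914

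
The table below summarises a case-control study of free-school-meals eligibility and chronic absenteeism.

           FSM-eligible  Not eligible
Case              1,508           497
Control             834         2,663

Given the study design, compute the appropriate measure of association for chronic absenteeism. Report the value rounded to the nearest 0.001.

Reading the table with exposure as columns: a = 1508 (FSM-eligible, case), b = 834 (FSM-eligible, non-case), c = 497 (Not eligible, case), d = 2663.
This is a case-control study: participants were sampled on outcome status, so risks in the source population cannot be estimated directly — relative risk is not valid here. The odds ratio is the appropriate measure.
OR = (a·d)/(b·c) = (1508 × 2663) / (834 × 497) = 4015804 / 414498 = 9.68836

9.688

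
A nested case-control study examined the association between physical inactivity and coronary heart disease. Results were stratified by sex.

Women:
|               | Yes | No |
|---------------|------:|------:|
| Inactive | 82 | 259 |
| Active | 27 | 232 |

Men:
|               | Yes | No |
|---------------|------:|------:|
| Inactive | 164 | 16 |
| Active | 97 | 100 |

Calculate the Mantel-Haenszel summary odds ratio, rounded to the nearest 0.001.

OR_MH = Σ(aᵢdᵢ/nᵢ) / Σ(bᵢcᵢ/nᵢ), where nᵢ is the stratum total.
Stratum 1 (Women): n = 600; a·d/n = 82·232/600 = 31.7067; b·c/n = 259·27/600 = 11.6550
Stratum 2 (Men): n = 377; a·d/n = 164·100/377 = 43.5013; b·c/n = 16·97/377 = 4.1167
OR_MH = (31.7067 + 43.5013) / (11.6550 + 4.1167) = 75.2080 / 15.7717 = 4.76854

4.769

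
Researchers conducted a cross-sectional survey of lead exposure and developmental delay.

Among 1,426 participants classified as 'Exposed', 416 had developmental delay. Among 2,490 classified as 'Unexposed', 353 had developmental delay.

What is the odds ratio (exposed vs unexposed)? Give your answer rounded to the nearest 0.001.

From the description: a = 416, b = 1010, c = 353, d = 2137.
OR = (a·d)/(b·c) = (416 × 2137) / (1010 × 353) = 888992 / 356530 = 2.49346
The odds of developmental delay are about 2.49 times as high in the exposed group.

2.493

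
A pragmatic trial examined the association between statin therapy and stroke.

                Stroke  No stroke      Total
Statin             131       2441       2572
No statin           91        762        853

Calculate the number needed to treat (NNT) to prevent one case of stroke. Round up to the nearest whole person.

Risk in treated group = 131/2572 = 0.05093; risk in control = 91/853 = 0.10668.
Absolute risk reduction = 0.10668 − 0.05093 = 0.05575
NNT = 1 / ARR = 1 / 0.05575 = 17.937 → round up → 18

18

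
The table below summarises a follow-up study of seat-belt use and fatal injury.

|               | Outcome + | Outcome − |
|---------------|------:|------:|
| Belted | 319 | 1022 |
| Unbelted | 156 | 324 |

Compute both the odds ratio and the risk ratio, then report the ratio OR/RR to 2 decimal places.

Cells: a = 319, b = 1022, c = 156, d = 324.
OR = (319·324)/(1022·156) = 103356/159432 = 0.64828
Risk in exposed = 319/1341 = 0.23788; risk in unexposed = 156/480 = 0.32500; RR = 0.73195
OR/RR = 0.64828 / 0.73195 = 0.88569
The outcome is not rare, so the OR lies further from 1 than the RR.

0.89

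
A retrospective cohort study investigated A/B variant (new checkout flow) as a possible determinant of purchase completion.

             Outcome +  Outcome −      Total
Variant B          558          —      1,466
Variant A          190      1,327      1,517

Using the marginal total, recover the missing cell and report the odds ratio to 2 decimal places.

The missing cell is in the exposed row: 1466 − 558 = 908.
So a = 558, b = 908, c = 190, d = 1327.
OR = (a·d)/(b·c) = (558 × 1327) / (908 × 190) = 740466 / 172520 = 4.29206

4.29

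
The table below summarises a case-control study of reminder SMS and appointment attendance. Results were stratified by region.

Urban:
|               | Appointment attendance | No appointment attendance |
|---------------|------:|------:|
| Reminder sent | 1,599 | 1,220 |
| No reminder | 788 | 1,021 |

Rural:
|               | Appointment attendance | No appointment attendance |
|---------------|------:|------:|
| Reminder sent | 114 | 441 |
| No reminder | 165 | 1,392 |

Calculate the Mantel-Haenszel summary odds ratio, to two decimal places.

OR_MH = Σ(aᵢdᵢ/nᵢ) / Σ(bᵢcᵢ/nᵢ), where nᵢ is the stratum total.
Stratum 1 (Urban): n = 4628; a·d/n = 1599·1021/4628 = 352.7612; b·c/n = 1220·788/4628 = 207.7269
Stratum 2 (Rural): n = 2112; a·d/n = 114·1392/2112 = 75.1364; b·c/n = 441·165/2112 = 34.4531
OR_MH = (352.7612 + 75.1364) / (207.7269 + 34.4531) = 427.8976 / 242.1800 = 1.76686

1.77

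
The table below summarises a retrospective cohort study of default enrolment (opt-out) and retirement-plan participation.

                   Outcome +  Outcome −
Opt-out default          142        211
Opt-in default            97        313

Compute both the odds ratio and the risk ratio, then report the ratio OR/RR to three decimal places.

Cells: a = 142, b = 211, c = 97, d = 313.
OR = (142·313)/(211·97) = 44446/20467 = 2.17159
Risk in exposed = 142/353 = 0.40227; risk in unexposed = 97/410 = 0.23659; RR = 1.70030
OR/RR = 2.17159 / 1.70030 = 1.27718
The outcome is not rare, so the OR lies further from 1 than the RR.

1.277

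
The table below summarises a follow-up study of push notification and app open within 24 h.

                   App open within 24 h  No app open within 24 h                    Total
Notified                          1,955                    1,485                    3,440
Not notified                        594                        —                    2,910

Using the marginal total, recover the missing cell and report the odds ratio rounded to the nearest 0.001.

5.133

The missing cell is in the unexposed row: 2910 − 594 = 2316.
So a = 1955, b = 1485, c = 594, d = 2316.
OR = (a·d)/(b·c) = (1955 × 2316) / (1485 × 594) = 4527780 / 882090 = 5.13301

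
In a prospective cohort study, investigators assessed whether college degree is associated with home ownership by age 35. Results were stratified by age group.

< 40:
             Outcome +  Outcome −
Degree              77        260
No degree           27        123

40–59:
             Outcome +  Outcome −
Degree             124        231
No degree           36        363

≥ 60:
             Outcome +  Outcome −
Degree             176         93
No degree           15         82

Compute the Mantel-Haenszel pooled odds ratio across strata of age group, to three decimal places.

OR_MH = Σ(aᵢdᵢ/nᵢ) / Σ(bᵢcᵢ/nᵢ), where nᵢ is the stratum total.
Stratum 1 (< 40): n = 487; a·d/n = 77·123/487 = 19.4476; b·c/n = 260·27/487 = 14.4148
Stratum 2 (40–59): n = 754; a·d/n = 124·363/754 = 59.6976; b·c/n = 231·36/754 = 11.0292
Stratum 3 (≥ 60): n = 366; a·d/n = 176·82/366 = 39.4317; b·c/n = 93·15/366 = 3.8115
OR_MH = (19.4476 + 59.6976 + 39.4317) / (14.4148 + 11.0292 + 3.8115) = 118.5769 / 29.2554 = 4.05316

4.053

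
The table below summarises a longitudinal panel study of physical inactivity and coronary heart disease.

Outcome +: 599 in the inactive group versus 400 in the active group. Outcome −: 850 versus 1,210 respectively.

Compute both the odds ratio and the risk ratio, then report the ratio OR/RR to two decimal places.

1.28

From the description: a = 599, b = 850, c = 400, d = 1210.
OR = (599·1210)/(850·400) = 724790/340000 = 2.13174
Risk in exposed = 599/1449 = 0.41339; risk in unexposed = 400/1610 = 0.24845; RR = 1.66389
OR/RR = 2.13174 / 1.66389 = 1.28118
The outcome is not rare, so the OR lies further from 1 than the RR.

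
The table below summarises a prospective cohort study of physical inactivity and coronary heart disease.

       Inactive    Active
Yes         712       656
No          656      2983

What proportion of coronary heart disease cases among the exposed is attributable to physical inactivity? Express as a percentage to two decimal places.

Reading the table with exposure as columns: a = 712 (Inactive, case), b = 656 (Inactive, non-case), c = 656 (Active, case), d = 2983.
Risk in exposed = 712/1368 = 0.52047; risk in unexposed = 656/3639 = 0.18027.
RR = 0.52047/0.18027 = 2.88717
AR% = (RR − 1)/RR × 100 = (2.88717 − 1)/2.88717 × 100 = 65.3640%

65.36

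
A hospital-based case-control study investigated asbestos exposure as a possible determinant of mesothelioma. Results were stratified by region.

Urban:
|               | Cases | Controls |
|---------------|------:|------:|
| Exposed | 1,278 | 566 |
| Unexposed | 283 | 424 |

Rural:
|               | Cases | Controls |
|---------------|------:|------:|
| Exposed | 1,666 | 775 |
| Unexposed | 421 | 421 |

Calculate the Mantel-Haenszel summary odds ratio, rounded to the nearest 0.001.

2.627

OR_MH = Σ(aᵢdᵢ/nᵢ) / Σ(bᵢcᵢ/nᵢ), where nᵢ is the stratum total.
Stratum 1 (Urban): n = 2551; a·d/n = 1278·424/2551 = 212.4155; b·c/n = 566·283/2551 = 62.7903
Stratum 2 (Rural): n = 3283; a·d/n = 1666·421/3283 = 213.6418; b·c/n = 775·421/3283 = 99.3832
OR_MH = (212.4155 + 213.6418) / (62.7903 + 99.3832) = 426.0573 / 162.1735 = 2.62717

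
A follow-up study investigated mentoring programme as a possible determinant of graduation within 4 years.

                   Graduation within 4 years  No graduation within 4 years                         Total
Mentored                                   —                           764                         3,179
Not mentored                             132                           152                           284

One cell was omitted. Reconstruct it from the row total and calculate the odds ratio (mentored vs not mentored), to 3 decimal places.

3.640

The missing cell is in the exposed row: 3179 − 764 = 2415.
So a = 2415, b = 764, c = 132, d = 152.
OR = (a·d)/(b·c) = (2415 × 152) / (764 × 132) = 367080 / 100848 = 3.63993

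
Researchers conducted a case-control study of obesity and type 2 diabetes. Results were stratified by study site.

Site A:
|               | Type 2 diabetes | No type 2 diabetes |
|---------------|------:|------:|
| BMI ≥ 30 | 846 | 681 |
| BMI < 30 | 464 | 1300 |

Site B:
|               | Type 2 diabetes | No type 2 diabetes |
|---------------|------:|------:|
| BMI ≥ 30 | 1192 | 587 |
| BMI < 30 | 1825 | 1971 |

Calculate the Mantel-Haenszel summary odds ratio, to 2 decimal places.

2.62

OR_MH = Σ(aᵢdᵢ/nᵢ) / Σ(bᵢcᵢ/nᵢ), where nᵢ is the stratum total.
Stratum 1 (Site A): n = 3291; a·d/n = 846·1300/3291 = 334.1841; b·c/n = 681·464/3291 = 96.0146
Stratum 2 (Site B): n = 5575; a·d/n = 1192·1971/5575 = 421.4228; b·c/n = 587·1825/5575 = 192.1570
OR_MH = (334.1841 + 421.4228) / (96.0146 + 192.1570) = 755.6069 / 288.1715 = 2.62207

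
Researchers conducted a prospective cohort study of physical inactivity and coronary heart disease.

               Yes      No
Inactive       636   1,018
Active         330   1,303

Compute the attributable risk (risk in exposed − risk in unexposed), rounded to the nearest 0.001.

0.182

Cells: a = 636, b = 1018, c = 330, d = 1303.
Risk in exposed = 636/1654 = 0.384522; risk in unexposed = 330/1633 = 0.202082.
Risk difference = 0.384522 − 0.202082 = 0.182440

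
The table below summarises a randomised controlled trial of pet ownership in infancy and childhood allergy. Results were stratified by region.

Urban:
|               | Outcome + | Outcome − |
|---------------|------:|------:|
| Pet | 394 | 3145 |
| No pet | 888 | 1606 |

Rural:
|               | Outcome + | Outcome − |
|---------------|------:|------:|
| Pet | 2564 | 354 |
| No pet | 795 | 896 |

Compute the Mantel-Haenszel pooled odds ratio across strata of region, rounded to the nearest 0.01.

1.15

OR_MH = Σ(aᵢdᵢ/nᵢ) / Σ(bᵢcᵢ/nᵢ), where nᵢ is the stratum total.
Stratum 1 (Urban): n = 6033; a·d/n = 394·1606/6033 = 104.8838; b·c/n = 3145·888/6033 = 462.9140
Stratum 2 (Rural): n = 4609; a·d/n = 2564·896/4609 = 498.4474; b·c/n = 354·795/4609 = 61.0610
OR_MH = (104.8838 + 498.4474) / (462.9140 + 61.0610) = 603.3312 / 523.9749 = 1.15145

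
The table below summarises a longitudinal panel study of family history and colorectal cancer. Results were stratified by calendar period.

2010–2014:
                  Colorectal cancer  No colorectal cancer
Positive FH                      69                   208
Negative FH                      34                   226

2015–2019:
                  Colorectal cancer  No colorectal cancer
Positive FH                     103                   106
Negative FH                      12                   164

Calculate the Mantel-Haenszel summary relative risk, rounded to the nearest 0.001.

RR_MH = Σ(aᵢ·n₀ᵢ/nᵢ) / Σ(cᵢ·n₁ᵢ/nᵢ), with n₁ᵢ = aᵢ+bᵢ (exposed), n₀ᵢ = cᵢ+dᵢ (unexposed), nᵢ = n₁ᵢ+n₀ᵢ.
Stratum 1 (2010–2014): n₁ = 277, n₀ = 260, n = 537; a·n₀/n = 69·260/537 = 33.4078; c·n₁/n = 34·277/537 = 17.5382
Stratum 2 (2015–2019): n₁ = 209, n₀ = 176, n = 385; a·n₀/n = 103·176/385 = 47.0857; c·n₁/n = 12·209/385 = 6.5143
RR_MH = (33.4078 + 47.0857) / (17.5382 + 6.5143) = 80.4935 / 24.0525 = 3.34658

3.347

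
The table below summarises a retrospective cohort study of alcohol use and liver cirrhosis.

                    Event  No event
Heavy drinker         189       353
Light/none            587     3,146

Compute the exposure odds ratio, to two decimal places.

Cells: a = 189, b = 353, c = 587, d = 3146.
OR = (a·d)/(b·c) = (189 × 3146) / (353 × 587) = 594594 / 207211 = 2.86951
The odds of liver cirrhosis are about 2.87 times as high in the heavy drinker group.

2.87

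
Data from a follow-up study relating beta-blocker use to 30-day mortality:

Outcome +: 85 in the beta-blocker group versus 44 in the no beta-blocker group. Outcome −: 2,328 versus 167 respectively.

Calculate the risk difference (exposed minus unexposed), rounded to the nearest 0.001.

From the description: a = 85, b = 2328, c = 44, d = 167.
Risk in exposed = 85/2413 = 0.035226; risk in unexposed = 44/211 = 0.208531.
Risk difference = 0.035226 − 0.208531 = -0.173305

-0.173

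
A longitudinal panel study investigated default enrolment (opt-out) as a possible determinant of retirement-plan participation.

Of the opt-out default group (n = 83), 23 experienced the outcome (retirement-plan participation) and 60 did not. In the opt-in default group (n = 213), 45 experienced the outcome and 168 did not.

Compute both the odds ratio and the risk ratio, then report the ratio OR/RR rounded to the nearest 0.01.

From the description: a = 23, b = 60, c = 45, d = 168.
OR = (23·168)/(60·45) = 3864/2700 = 1.43111
Risk in exposed = 23/83 = 0.27711; risk in unexposed = 45/213 = 0.21127; RR = 1.31165
OR/RR = 1.43111 / 1.31165 = 1.09108
The outcome is not rare, so the OR lies further from 1 than the RR.

1.09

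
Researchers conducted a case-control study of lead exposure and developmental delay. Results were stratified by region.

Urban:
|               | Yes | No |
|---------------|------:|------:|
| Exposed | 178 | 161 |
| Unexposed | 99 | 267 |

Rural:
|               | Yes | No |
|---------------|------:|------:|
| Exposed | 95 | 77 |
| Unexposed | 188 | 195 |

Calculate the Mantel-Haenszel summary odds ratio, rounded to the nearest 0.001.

OR_MH = Σ(aᵢdᵢ/nᵢ) / Σ(bᵢcᵢ/nᵢ), where nᵢ is the stratum total.
Stratum 1 (Urban): n = 705; a·d/n = 178·267/705 = 67.4128; b·c/n = 161·99/705 = 22.6085
Stratum 2 (Rural): n = 555; a·d/n = 95·195/555 = 33.3784; b·c/n = 77·188/555 = 26.0829
OR_MH = (67.4128 + 33.3784) / (22.6085 + 26.0829) = 100.7911 / 48.6914 = 2.07000

2.070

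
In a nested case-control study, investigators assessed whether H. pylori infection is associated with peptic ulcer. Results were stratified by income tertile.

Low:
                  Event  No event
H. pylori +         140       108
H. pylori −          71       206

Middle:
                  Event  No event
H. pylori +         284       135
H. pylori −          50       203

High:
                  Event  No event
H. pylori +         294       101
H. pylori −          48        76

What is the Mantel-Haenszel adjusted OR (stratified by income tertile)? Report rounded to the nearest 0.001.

5.407

OR_MH = Σ(aᵢdᵢ/nᵢ) / Σ(bᵢcᵢ/nᵢ), where nᵢ is the stratum total.
Stratum 1 (Low): n = 525; a·d/n = 140·206/525 = 54.9333; b·c/n = 108·71/525 = 14.6057
Stratum 2 (Middle): n = 672; a·d/n = 284·203/672 = 85.7917; b·c/n = 135·50/672 = 10.0446
Stratum 3 (High): n = 519; a·d/n = 294·76/519 = 43.0520; b·c/n = 101·48/519 = 9.3410
OR_MH = (54.9333 + 85.7917 + 43.0520) / (14.6057 + 10.0446 + 9.3410) = 183.7770 / 33.9914 = 5.40657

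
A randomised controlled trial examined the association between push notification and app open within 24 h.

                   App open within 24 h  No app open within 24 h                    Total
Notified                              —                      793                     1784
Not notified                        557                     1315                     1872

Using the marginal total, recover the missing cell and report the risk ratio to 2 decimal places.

The missing cell is in the exposed row: 1784 − 793 = 991.
So a = 991, b = 793, c = 557, d = 1315.
RR = [a/(a+b)] / [c/(c+d)] = (991/1784) / (557/1872) = 0.55549/0.29754 = 1.86694

1.87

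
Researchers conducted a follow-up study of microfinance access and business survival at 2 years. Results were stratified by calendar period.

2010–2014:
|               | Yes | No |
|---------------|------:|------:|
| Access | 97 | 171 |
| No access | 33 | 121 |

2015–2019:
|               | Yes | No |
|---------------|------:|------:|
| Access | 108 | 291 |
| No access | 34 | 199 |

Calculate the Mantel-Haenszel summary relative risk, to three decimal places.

RR_MH = Σ(aᵢ·n₀ᵢ/nᵢ) / Σ(cᵢ·n₁ᵢ/nᵢ), with n₁ᵢ = aᵢ+bᵢ (exposed), n₀ᵢ = cᵢ+dᵢ (unexposed), nᵢ = n₁ᵢ+n₀ᵢ.
Stratum 1 (2010–2014): n₁ = 268, n₀ = 154, n = 422; a·n₀/n = 97·154/422 = 35.3981; c·n₁/n = 33·268/422 = 20.9573
Stratum 2 (2015–2019): n₁ = 399, n₀ = 233, n = 632; a·n₀/n = 108·233/632 = 39.8165; c·n₁/n = 34·399/632 = 21.4652
RR_MH = (35.3981 + 39.8165) / (20.9573 + 21.4652) = 75.2146 / 42.4225 = 1.77299

1.773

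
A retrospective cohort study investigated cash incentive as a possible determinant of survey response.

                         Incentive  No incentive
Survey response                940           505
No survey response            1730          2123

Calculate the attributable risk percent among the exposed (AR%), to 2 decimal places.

45.42

Reading the table with exposure as columns: a = 940 (Incentive, case), b = 1730 (Incentive, non-case), c = 505 (No incentive, case), d = 2123.
Risk in exposed = 940/2670 = 0.35206; risk in unexposed = 505/2628 = 0.19216.
RR = 0.35206/0.19216 = 1.83211
AR% = (RR − 1)/RR × 100 = (1.83211 − 1)/1.83211 × 100 = 45.4180%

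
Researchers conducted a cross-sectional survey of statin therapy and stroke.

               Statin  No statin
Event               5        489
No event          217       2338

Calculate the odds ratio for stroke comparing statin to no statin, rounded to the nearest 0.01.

0.11

Reading the table with exposure as columns: a = 5 (Statin, case), b = 217 (Statin, non-case), c = 489 (No statin, case), d = 2338.
OR = (a·d)/(b·c) = (5 × 2338) / (217 × 489) = 11690 / 106113 = 0.11017
Exposure is associated with lower odds of stroke (OR = 0.11 < 1).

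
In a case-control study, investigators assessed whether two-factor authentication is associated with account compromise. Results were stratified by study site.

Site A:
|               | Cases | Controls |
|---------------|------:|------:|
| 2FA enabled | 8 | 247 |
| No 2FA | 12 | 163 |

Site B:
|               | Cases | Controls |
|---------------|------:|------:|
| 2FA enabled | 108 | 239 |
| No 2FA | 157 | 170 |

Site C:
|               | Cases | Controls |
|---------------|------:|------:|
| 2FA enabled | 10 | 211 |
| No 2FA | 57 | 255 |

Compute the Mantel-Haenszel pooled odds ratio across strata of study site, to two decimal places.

0.41

OR_MH = Σ(aᵢdᵢ/nᵢ) / Σ(bᵢcᵢ/nᵢ), where nᵢ is the stratum total.
Stratum 1 (Site A): n = 430; a·d/n = 8·163/430 = 3.0326; b·c/n = 247·12/430 = 6.8930
Stratum 2 (Site B): n = 674; a·d/n = 108·170/674 = 27.2404; b·c/n = 239·157/674 = 55.6721
Stratum 3 (Site C): n = 533; a·d/n = 10·255/533 = 4.7842; b·c/n = 211·57/533 = 22.5647
OR_MH = (3.0326 + 27.2404 + 4.7842) / (6.8930 + 55.6721 + 22.5647) = 35.0572 / 85.1299 = 0.41181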